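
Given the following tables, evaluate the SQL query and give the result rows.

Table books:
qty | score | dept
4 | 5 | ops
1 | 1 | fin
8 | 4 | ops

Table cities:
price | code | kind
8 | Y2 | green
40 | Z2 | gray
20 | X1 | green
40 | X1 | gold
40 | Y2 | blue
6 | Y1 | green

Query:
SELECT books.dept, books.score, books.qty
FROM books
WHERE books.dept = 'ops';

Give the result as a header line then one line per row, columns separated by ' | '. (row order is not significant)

After WHERE (2 rows):
books.qty | books.score | books.dept
4 | 5 | ops
8 | 4 | ops
After SELECT (2 rows):
books.dept | books.score | books.qty
ops | 5 | 4
ops | 4 | 8

== RESULT ==
books.dept | books.score | books.qty
ops | 5 | 4
ops | 4 | 8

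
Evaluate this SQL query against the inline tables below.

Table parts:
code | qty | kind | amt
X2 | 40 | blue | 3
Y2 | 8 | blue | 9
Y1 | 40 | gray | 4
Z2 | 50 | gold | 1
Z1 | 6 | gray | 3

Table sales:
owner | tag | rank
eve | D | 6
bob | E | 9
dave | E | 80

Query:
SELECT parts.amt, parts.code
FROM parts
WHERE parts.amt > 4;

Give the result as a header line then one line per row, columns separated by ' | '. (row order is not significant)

== RESULT ==
parts.amt | parts.code
9 | Y2

Derivation:
After WHERE (1 rows):
parts.code | parts.qty | parts.kind | parts.amt
Y2 | 8 | blue | 9
After SELECT (1 rows):
parts.amt | parts.code
9 | Y2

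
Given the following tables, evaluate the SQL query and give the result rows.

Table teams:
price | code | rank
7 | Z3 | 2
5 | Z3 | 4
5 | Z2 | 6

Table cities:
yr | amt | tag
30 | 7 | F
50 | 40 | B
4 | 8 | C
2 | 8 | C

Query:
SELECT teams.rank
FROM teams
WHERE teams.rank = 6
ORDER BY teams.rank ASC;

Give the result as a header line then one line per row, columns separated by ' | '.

== RESULT ==
teams.rank
6

Derivation:
After WHERE (1 rows):
teams.price | teams.code | teams.rank
5 | Z2 | 6
After SELECT (1 rows):
teams.rank
6
After ORDER BY (1 rows):
teams.rank
6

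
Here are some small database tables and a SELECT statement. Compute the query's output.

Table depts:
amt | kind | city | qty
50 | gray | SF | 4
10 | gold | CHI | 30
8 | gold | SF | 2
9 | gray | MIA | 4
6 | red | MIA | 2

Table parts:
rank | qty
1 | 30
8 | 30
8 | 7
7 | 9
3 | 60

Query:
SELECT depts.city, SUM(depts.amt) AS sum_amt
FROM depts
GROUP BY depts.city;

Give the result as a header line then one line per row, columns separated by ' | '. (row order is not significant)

== RESULT ==
depts.city | sum_amt
SF | 58
CHI | 10
MIA | 15

Derivation:
After GROUP BY (3 rows):
depts.city | sum_amt
SF | 58
CHI | 10
MIA | 15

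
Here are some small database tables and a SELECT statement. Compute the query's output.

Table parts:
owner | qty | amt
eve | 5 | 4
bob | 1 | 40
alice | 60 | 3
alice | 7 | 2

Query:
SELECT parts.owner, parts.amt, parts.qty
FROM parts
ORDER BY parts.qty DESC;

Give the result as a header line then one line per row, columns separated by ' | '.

After SELECT (4 rows):
parts.owner | parts.amt | parts.qty
eve | 4 | 5
bob | 40 | 1
alice | 3 | 60
alice | 2 | 7
After ORDER BY (4 rows):
parts.owner | parts.amt | parts.qty
alice | 3 | 60
alice | 2 | 7
eve | 4 | 5
bob | 40 | 1

== RESULT ==
parts.owner | parts.amt | parts.qty
alice | 3 | 60
alice | 2 | 7
eve | 4 | 5
bob | 40 | 1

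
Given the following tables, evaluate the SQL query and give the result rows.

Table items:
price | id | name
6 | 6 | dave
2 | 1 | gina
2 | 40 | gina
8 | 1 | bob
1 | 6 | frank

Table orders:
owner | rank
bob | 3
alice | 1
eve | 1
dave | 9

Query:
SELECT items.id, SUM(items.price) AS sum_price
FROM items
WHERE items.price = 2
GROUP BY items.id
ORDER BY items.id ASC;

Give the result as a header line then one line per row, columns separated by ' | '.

After WHERE (2 rows):
items.price | items.id | items.name
2 | 1 | gina
2 | 40 | gina
After GROUP BY (2 rows):
items.id | sum_price
1 | 2
40 | 2
After ORDER BY (2 rows):
items.id | sum_price
1 | 2
40 | 2

== RESULT ==
items.id | sum_price
1 | 2
40 | 2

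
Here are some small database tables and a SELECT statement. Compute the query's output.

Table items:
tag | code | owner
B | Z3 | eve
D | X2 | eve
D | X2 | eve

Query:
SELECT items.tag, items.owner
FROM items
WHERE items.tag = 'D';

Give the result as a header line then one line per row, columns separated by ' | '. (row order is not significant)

After WHERE (2 rows):
items.tag | items.code | items.owner
D | X2 | eve
D | X2 | eve
After SELECT (2 rows):
items.tag | items.owner
D | eve
D | eve

== RESULT ==
items.tag | items.owner
D | eve
D | eve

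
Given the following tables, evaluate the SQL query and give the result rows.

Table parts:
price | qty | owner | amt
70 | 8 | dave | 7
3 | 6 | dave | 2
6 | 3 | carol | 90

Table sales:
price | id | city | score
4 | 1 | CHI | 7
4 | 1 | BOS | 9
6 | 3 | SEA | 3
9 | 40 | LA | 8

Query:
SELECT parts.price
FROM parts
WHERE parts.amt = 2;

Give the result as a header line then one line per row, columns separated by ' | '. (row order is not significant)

== RESULT ==
parts.price
3

Derivation:
After WHERE (1 rows):
parts.price | parts.qty | parts.owner | parts.amt
3 | 6 | dave | 2
After SELECT (1 rows):
parts.price
3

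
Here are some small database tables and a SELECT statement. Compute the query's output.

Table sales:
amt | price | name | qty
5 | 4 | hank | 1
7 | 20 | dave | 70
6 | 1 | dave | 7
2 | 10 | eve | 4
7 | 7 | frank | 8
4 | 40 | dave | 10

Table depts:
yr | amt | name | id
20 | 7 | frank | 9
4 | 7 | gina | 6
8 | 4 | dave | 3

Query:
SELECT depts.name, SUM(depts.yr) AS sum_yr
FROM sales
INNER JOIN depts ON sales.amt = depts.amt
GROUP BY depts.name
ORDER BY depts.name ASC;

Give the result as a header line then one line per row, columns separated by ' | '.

== RESULT ==
depts.name | sum_yr
dave | 8
frank | 40
gina | 8

Derivation:
After JOIN depts (5 rows):
sales.amt | sales.price | sales.name | sales.qty | depts.yr | depts.amt | depts.name | depts.id
7 | 20 | dave | 70 | 20 | 7 | frank | 9
7 | 20 | dave | 70 | 4 | 7 | gina | 6
7 | 7 | frank | 8 | 20 | 7 | frank | 9
7 | 7 | frank | 8 | 4 | 7 | gina | 6
4 | 40 | dave | 10 | 8 | 4 | dave | 3
After GROUP BY (3 rows):
depts.name | sum_yr
frank | 40
gina | 8
dave | 8
After ORDER BY (3 rows):
depts.name | sum_yr
dave | 8
frank | 40
gina | 8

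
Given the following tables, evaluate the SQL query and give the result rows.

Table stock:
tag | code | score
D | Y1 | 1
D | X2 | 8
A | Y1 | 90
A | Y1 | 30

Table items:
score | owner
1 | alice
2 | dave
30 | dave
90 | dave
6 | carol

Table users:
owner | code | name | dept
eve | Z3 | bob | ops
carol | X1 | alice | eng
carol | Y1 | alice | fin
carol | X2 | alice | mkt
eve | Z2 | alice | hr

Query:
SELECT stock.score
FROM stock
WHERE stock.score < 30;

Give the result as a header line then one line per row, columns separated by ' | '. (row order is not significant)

== RESULT ==
stock.score
1
8

Derivation:
After WHERE (2 rows):
stock.tag | stock.code | stock.score
D | Y1 | 1
D | X2 | 8
After SELECT (2 rows):
stock.score
1
8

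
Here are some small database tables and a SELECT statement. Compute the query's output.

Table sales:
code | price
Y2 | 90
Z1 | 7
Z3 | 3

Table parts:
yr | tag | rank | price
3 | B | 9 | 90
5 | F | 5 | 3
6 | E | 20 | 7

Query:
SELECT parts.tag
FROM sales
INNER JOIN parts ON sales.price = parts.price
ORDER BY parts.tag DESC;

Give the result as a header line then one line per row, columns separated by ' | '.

After JOIN parts (3 rows):
sales.code | sales.price | parts.yr | parts.tag | parts.rank | parts.price
Y2 | 90 | 3 | B | 9 | 90
Z1 | 7 | 6 | E | 20 | 7
Z3 | 3 | 5 | F | 5 | 3
After SELECT (3 rows):
parts.tag
B
E
F
After ORDER BY (3 rows):
parts.tag
F
E
B

== RESULT ==
parts.tag
F
E
B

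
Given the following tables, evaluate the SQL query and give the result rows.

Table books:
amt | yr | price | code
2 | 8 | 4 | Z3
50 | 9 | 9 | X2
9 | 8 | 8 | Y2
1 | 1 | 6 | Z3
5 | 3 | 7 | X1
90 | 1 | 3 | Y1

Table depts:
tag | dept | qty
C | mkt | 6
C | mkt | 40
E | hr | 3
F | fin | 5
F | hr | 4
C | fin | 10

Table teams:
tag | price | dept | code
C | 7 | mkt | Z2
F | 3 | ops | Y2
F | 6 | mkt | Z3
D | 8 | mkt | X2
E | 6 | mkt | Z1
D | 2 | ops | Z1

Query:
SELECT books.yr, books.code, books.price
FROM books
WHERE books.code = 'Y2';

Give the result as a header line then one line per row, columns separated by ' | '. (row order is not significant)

== RESULT ==
books.yr | books.code | books.price
8 | Y2 | 8

Derivation:
After WHERE (1 rows):
books.amt | books.yr | books.price | books.code
9 | 8 | 8 | Y2
After SELECT (1 rows):
books.yr | books.code | books.price
8 | Y2 | 8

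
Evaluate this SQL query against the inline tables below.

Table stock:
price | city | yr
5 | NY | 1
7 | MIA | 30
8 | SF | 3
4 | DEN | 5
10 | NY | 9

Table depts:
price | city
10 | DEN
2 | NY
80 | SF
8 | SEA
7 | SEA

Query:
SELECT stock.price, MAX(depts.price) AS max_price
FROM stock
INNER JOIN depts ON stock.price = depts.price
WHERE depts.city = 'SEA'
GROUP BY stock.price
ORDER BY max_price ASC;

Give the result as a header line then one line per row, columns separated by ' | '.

After JOIN depts (3 rows):
stock.price | stock.city | stock.yr | depts.price | depts.city
7 | MIA | 30 | 7 | SEA
8 | SF | 3 | 8 | SEA
10 | NY | 9 | 10 | DEN
After WHERE (2 rows):
stock.price | stock.city | stock.yr | depts.price | depts.city
7 | MIA | 30 | 7 | SEA
8 | SF | 3 | 8 | SEA
After GROUP BY (2 rows):
stock.price | max_price
7 | 7
8 | 8
After ORDER BY (2 rows):
stock.price | max_price
7 | 7
8 | 8

== RESULT ==
stock.price | max_price
7 | 7
8 | 8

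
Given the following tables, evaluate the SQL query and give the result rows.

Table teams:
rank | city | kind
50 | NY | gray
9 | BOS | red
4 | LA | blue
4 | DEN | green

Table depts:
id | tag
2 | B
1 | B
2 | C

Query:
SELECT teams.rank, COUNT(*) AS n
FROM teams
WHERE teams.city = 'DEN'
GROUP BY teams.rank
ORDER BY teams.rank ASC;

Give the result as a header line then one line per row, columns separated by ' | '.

== RESULT ==
teams.rank | n
4 | 1

Derivation:
After WHERE (1 rows):
teams.rank | teams.city | teams.kind
4 | DEN | green
After GROUP BY (1 rows):
teams.rank | n
4 | 1
After ORDER BY (1 rows):
teams.rank | n
4 | 1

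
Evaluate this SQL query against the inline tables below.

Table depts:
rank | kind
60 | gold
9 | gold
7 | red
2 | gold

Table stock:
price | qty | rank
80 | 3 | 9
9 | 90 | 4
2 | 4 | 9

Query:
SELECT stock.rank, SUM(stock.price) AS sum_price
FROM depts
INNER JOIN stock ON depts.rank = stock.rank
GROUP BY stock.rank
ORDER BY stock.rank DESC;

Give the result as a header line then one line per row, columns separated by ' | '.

After JOIN stock (2 rows):
depts.rank | depts.kind | stock.price | stock.qty | stock.rank
9 | gold | 80 | 3 | 9
9 | gold | 2 | 4 | 9
After GROUP BY (1 rows):
stock.rank | sum_price
9 | 82
After ORDER BY (1 rows):
stock.rank | sum_price
9 | 82

== RESULT ==
stock.rank | sum_price
9 | 82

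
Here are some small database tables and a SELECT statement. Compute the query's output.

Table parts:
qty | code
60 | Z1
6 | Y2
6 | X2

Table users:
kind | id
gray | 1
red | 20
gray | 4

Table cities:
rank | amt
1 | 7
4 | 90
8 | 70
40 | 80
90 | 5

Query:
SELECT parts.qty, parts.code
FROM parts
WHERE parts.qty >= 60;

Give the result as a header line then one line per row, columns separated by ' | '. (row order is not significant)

After WHERE (1 rows):
parts.qty | parts.code
60 | Z1
After SELECT (1 rows):
parts.qty | parts.code
60 | Z1

== RESULT ==
parts.qty | parts.code
60 | Z1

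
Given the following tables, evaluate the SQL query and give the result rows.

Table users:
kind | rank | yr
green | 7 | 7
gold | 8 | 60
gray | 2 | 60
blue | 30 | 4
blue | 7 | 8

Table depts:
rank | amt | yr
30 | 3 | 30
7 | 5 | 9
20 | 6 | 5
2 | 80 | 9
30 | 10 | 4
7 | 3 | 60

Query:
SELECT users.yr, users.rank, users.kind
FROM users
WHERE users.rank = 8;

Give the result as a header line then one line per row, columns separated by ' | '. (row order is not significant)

After WHERE (1 rows):
users.kind | users.rank | users.yr
gold | 8 | 60
After SELECT (1 rows):
users.yr | users.rank | users.kind
60 | 8 | gold

== RESULT ==
users.yr | users.rank | users.kind
60 | 8 | gold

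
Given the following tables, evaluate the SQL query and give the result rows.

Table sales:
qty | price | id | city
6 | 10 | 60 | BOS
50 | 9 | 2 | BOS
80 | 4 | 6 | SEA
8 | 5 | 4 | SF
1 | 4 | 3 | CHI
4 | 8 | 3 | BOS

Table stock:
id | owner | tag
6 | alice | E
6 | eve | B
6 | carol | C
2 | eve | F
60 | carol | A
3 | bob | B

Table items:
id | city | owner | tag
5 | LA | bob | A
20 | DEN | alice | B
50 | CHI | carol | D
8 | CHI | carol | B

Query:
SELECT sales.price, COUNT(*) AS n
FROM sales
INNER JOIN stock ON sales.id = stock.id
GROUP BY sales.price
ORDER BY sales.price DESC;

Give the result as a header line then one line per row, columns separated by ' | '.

After JOIN stock (7 rows):
sales.qty | sales.price | sales.id | sales.city | stock.id | stock.owner | stock.tag
6 | 10 | 60 | BOS | 60 | carol | A
50 | 9 | 2 | BOS | 2 | eve | F
80 | 4 | 6 | SEA | 6 | alice | E
80 | 4 | 6 | SEA | 6 | eve | B
80 | 4 | 6 | SEA | 6 | carol | C
1 | 4 | 3 | CHI | 3 | bob | B
4 | 8 | 3 | BOS | 3 | bob | B
After GROUP BY (4 rows):
sales.price | n
10 | 1
9 | 1
4 | 4
8 | 1
After ORDER BY (4 rows):
sales.price | n
10 | 1
9 | 1
8 | 1
4 | 4

== RESULT ==
sales.price | n
10 | 1
9 | 1
8 | 1
4 | 4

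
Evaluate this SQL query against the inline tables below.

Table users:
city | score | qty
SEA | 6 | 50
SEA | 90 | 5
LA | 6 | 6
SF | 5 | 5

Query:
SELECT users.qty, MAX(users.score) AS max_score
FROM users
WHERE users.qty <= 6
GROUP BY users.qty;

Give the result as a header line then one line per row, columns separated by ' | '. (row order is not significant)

== RESULT ==
users.qty | max_score
5 | 90
6 | 6

Derivation:
After WHERE (3 rows):
users.city | users.score | users.qty
SEA | 90 | 5
LA | 6 | 6
SF | 5 | 5
After GROUP BY (2 rows):
users.qty | max_score
5 | 90
6 | 6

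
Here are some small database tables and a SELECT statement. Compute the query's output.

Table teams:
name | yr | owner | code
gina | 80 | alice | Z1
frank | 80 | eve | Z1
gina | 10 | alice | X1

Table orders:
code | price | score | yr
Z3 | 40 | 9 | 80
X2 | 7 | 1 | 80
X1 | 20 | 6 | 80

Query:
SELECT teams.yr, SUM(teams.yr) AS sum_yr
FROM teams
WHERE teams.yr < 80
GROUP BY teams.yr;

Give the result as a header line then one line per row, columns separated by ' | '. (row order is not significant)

== RESULT ==
teams.yr | sum_yr
10 | 10

Derivation:
After WHERE (1 rows):
teams.name | teams.yr | teams.owner | teams.code
gina | 10 | alice | X1
After GROUP BY (1 rows):
teams.yr | sum_yr
10 | 10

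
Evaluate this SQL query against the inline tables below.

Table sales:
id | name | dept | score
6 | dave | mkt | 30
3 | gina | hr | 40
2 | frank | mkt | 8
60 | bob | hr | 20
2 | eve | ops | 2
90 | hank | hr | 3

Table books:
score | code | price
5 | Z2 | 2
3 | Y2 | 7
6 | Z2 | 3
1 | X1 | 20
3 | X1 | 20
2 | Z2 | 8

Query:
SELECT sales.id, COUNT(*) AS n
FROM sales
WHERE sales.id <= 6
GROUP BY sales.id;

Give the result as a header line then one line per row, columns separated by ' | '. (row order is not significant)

After WHERE (4 rows):
sales.id | sales.name | sales.dept | sales.score
6 | dave | mkt | 30
3 | gina | hr | 40
2 | frank | mkt | 8
2 | eve | ops | 2
After GROUP BY (3 rows):
sales.id | n
6 | 1
3 | 1
2 | 2

== RESULT ==
sales.id | n
6 | 1
3 | 1
2 | 2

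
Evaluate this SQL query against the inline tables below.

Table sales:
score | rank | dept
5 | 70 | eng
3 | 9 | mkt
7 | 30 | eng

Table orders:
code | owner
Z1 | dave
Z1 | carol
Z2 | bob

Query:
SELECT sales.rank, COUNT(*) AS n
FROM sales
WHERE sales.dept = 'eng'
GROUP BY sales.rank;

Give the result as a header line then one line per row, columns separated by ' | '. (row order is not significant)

== RESULT ==
sales.rank | n
70 | 1
30 | 1

Derivation:
After WHERE (2 rows):
sales.score | sales.rank | sales.dept
5 | 70 | eng
7 | 30 | eng
After GROUP BY (2 rows):
sales.rank | n
70 | 1
30 | 1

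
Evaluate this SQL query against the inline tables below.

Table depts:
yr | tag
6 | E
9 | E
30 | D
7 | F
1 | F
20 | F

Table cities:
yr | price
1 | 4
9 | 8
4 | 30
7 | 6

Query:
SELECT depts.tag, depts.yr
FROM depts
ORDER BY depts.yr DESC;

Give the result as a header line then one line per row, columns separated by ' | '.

== RESULT ==
depts.tag | depts.yr
D | 30
F | 20
E | 9
F | 7
E | 6
F | 1

Derivation:
After SELECT (6 rows):
depts.tag | depts.yr
E | 6
E | 9
D | 30
F | 7
F | 1
F | 20
After ORDER BY (6 rows):
depts.tag | depts.yr
D | 30
F | 20
E | 9
F | 7
E | 6
F | 1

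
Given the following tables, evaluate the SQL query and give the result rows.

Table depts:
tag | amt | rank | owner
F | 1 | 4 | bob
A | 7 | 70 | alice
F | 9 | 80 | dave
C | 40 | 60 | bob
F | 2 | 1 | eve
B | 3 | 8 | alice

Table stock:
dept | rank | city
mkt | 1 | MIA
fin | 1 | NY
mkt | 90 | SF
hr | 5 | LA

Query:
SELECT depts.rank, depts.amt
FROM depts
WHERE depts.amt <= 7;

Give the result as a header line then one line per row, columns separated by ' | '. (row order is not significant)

== RESULT ==
depts.rank | depts.amt
4 | 1
70 | 7
1 | 2
8 | 3

Derivation:
After WHERE (4 rows):
depts.tag | depts.amt | depts.rank | depts.owner
F | 1 | 4 | bob
A | 7 | 70 | alice
F | 2 | 1 | eve
B | 3 | 8 | alice
After SELECT (4 rows):
depts.rank | depts.amt
4 | 1
70 | 7
1 | 2
8 | 3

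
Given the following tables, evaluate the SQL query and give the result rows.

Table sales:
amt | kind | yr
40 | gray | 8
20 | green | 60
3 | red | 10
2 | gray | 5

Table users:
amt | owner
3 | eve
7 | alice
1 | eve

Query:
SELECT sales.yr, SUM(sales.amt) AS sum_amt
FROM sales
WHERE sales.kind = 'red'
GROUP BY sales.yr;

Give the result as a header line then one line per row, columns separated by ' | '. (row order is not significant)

== RESULT ==
sales.yr | sum_amt
10 | 3

Derivation:
After WHERE (1 rows):
sales.amt | sales.kind | sales.yr
3 | red | 10
After GROUP BY (1 rows):
sales.yr | sum_amt
10 | 3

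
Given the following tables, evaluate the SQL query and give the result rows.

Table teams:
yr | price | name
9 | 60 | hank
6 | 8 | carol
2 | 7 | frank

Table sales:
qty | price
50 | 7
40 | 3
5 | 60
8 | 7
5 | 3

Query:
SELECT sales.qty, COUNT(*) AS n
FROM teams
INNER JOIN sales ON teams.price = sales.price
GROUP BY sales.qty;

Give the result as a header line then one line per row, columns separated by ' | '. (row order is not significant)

== RESULT ==
sales.qty | n
5 | 1
50 | 1
8 | 1

Derivation:
After JOIN sales (3 rows):
teams.yr | teams.price | teams.name | sales.qty | sales.price
9 | 60 | hank | 5 | 60
2 | 7 | frank | 50 | 7
2 | 7 | frank | 8 | 7
After GROUP BY (3 rows):
sales.qty | n
5 | 1
50 | 1
8 | 1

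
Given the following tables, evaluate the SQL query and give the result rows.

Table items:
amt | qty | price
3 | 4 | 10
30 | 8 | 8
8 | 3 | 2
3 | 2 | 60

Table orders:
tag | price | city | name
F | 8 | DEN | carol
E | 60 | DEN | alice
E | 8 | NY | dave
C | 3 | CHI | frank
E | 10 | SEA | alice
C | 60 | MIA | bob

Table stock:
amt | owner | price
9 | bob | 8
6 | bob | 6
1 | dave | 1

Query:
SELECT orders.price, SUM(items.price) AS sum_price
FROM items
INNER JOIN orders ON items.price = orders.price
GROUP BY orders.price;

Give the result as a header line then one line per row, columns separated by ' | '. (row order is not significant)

== RESULT ==
orders.price | sum_price
10 | 10
8 | 16
60 | 120

Derivation:
After JOIN orders (5 rows):
items.amt | items.qty | items.price | orders.tag | orders.price | orders.city | orders.name
3 | 4 | 10 | E | 10 | SEA | alice
30 | 8 | 8 | F | 8 | DEN | carol
30 | 8 | 8 | E | 8 | NY | dave
3 | 2 | 60 | E | 60 | DEN | alice
3 | 2 | 60 | C | 60 | MIA | bob
After GROUP BY (3 rows):
orders.price | sum_price
10 | 10
8 | 16
60 | 120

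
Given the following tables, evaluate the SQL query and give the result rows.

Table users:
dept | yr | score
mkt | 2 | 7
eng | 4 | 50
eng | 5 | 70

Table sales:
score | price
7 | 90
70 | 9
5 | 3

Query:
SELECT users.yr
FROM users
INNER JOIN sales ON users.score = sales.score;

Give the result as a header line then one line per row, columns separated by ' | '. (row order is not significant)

== RESULT ==
users.yr
2
5

Derivation:
After JOIN sales (2 rows):
users.dept | users.yr | users.score | sales.score | sales.price
mkt | 2 | 7 | 7 | 90
eng | 5 | 70 | 70 | 9
After SELECT (2 rows):
users.yr
2
5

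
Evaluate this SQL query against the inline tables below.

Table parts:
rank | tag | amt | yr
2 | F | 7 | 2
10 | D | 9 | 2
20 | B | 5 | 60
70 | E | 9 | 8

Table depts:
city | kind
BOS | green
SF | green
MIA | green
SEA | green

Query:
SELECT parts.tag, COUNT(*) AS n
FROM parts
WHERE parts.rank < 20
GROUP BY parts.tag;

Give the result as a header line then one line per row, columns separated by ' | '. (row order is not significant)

== RESULT ==
parts.tag | n
F | 1
D | 1

Derivation:
After WHERE (2 rows):
parts.rank | parts.tag | parts.amt | parts.yr
2 | F | 7 | 2
10 | D | 9 | 2
After GROUP BY (2 rows):
parts.tag | n
F | 1
D | 1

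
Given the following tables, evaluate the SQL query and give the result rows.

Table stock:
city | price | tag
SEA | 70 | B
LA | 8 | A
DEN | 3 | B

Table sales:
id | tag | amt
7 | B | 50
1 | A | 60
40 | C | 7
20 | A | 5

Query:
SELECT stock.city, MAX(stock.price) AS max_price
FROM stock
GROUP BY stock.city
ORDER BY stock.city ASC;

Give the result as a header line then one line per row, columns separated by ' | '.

After GROUP BY (3 rows):
stock.city | max_price
SEA | 70
LA | 8
DEN | 3
After ORDER BY (3 rows):
stock.city | max_price
DEN | 3
LA | 8
SEA | 70

== RESULT ==
stock.city | max_price
DEN | 3
LA | 8
SEA | 70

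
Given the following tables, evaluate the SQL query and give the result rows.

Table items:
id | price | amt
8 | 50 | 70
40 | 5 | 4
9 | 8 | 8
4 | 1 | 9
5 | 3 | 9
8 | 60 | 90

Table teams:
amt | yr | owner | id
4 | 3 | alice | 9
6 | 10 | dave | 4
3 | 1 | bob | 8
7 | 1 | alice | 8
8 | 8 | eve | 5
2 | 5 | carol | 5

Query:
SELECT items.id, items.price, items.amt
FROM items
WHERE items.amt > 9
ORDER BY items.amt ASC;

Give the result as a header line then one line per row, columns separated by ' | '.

After WHERE (2 rows):
items.id | items.price | items.amt
8 | 50 | 70
8 | 60 | 90
After SELECT (2 rows):
items.id | items.price | items.amt
8 | 50 | 70
8 | 60 | 90
After ORDER BY (2 rows):
items.id | items.price | items.amt
8 | 50 | 70
8 | 60 | 90

== RESULT ==
items.id | items.price | items.amt
8 | 50 | 70
8 | 60 | 90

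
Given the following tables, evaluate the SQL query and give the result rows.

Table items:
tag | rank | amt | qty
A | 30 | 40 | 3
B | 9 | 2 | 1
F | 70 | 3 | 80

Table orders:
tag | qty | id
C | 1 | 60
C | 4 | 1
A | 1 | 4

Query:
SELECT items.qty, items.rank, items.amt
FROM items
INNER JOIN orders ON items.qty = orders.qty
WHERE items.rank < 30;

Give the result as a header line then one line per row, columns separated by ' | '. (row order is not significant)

== RESULT ==
items.qty | items.rank | items.amt
1 | 9 | 2
1 | 9 | 2

Derivation:
After JOIN orders (2 rows):
items.tag | items.rank | items.amt | items.qty | orders.tag | orders.qty | orders.id
B | 9 | 2 | 1 | C | 1 | 60
B | 9 | 2 | 1 | A | 1 | 4
After WHERE (2 rows):
items.tag | items.rank | items.amt | items.qty | orders.tag | orders.qty | orders.id
B | 9 | 2 | 1 | C | 1 | 60
B | 9 | 2 | 1 | A | 1 | 4
After SELECT (2 rows):
items.qty | items.rank | items.amt
1 | 9 | 2
1 | 9 | 2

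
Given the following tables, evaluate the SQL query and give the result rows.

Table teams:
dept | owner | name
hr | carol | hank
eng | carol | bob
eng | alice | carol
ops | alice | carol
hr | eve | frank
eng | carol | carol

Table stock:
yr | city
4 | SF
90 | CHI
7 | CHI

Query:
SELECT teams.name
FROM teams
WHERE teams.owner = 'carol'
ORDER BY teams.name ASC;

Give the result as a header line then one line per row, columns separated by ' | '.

After WHERE (3 rows):
teams.dept | teams.owner | teams.name
hr | carol | hank
eng | carol | bob
eng | carol | carol
After SELECT (3 rows):
teams.name
hank
bob
carol
After ORDER BY (3 rows):
teams.name
bob
carol
hank

== RESULT ==
teams.name
bob
carol
hank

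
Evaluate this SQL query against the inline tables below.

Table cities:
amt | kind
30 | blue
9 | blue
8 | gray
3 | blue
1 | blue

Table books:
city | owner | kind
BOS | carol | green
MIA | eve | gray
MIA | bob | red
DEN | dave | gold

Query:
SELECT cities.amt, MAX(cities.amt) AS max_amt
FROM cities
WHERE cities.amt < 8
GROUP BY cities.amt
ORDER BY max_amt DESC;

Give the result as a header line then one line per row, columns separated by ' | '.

== RESULT ==
cities.amt | max_amt
3 | 3
1 | 1

Derivation:
After WHERE (2 rows):
cities.amt | cities.kind
3 | blue
1 | blue
After GROUP BY (2 rows):
cities.amt | max_amt
3 | 3
1 | 1
After ORDER BY (2 rows):
cities.amt | max_amt
3 | 3
1 | 1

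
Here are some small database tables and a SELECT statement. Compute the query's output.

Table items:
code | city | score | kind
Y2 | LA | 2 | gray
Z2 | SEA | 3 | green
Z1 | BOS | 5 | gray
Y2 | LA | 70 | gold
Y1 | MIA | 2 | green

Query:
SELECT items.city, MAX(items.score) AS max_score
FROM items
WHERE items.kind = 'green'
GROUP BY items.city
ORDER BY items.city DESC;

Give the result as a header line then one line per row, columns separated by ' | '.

After WHERE (2 rows):
items.code | items.city | items.score | items.kind
Z2 | SEA | 3 | green
Y1 | MIA | 2 | green
After GROUP BY (2 rows):
items.city | max_score
SEA | 3
MIA | 2
After ORDER BY (2 rows):
items.city | max_score
SEA | 3
MIA | 2

== RESULT ==
items.city | max_score
SEA | 3
MIA | 2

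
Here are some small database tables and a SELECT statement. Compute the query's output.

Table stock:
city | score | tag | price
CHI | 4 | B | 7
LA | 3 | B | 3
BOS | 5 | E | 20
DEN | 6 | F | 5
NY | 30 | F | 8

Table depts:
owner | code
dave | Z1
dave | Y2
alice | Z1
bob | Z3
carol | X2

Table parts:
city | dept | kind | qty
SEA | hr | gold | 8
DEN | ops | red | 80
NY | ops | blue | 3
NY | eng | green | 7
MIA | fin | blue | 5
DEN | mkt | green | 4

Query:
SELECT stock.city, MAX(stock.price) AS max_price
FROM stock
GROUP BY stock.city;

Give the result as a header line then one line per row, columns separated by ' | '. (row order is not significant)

After GROUP BY (5 rows):
stock.city | max_price
CHI | 7
LA | 3
BOS | 20
DEN | 5
NY | 8

== RESULT ==
stock.city | max_price
CHI | 7
LA | 3
BOS | 20
DEN | 5
NY | 8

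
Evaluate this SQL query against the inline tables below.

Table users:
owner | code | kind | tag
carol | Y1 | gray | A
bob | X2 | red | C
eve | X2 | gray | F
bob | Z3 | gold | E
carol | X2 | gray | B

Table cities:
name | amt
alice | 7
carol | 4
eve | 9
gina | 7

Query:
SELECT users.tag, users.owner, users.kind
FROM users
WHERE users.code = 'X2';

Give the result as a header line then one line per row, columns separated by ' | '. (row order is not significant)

== RESULT ==
users.tag | users.owner | users.kind
C | bob | red
F | eve | gray
B | carol | gray

Derivation:
After WHERE (3 rows):
users.owner | users.code | users.kind | users.tag
bob | X2 | red | C
eve | X2 | gray | F
carol | X2 | gray | B
After SELECT (3 rows):
users.tag | users.owner | users.kind
C | bob | red
F | eve | gray
B | carol | gray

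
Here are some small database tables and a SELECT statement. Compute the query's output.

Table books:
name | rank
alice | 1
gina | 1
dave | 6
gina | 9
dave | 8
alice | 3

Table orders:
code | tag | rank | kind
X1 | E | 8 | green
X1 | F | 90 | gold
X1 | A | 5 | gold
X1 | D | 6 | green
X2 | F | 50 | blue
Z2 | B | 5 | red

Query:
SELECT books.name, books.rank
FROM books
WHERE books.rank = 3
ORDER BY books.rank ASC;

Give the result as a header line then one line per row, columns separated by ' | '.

After WHERE (1 rows):
books.name | books.rank
alice | 3
After SELECT (1 rows):
books.name | books.rank
alice | 3
After ORDER BY (1 rows):
books.name | books.rank
alice | 3

== RESULT ==
books.name | books.rank
alice | 3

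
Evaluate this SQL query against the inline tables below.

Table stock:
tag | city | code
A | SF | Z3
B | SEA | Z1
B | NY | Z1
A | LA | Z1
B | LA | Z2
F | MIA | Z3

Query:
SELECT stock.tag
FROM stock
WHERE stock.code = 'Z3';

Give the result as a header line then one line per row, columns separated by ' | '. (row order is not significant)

After WHERE (2 rows):
stock.tag | stock.city | stock.code
A | SF | Z3
F | MIA | Z3
After SELECT (2 rows):
stock.tag
A
F

== RESULT ==
stock.tag
A
F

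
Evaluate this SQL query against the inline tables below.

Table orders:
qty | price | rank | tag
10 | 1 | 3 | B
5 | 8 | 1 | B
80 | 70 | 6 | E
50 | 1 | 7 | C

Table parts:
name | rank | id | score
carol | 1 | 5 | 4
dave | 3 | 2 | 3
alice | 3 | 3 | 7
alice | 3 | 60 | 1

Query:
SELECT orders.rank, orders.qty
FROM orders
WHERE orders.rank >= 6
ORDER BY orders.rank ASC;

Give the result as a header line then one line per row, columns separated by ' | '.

== RESULT ==
orders.rank | orders.qty
6 | 80
7 | 50

Derivation:
After WHERE (2 rows):
orders.qty | orders.price | orders.rank | orders.tag
80 | 70 | 6 | E
50 | 1 | 7 | C
After SELECT (2 rows):
orders.rank | orders.qty
6 | 80
7 | 50
After ORDER BY (2 rows):
orders.rank | orders.qty
6 | 80
7 | 50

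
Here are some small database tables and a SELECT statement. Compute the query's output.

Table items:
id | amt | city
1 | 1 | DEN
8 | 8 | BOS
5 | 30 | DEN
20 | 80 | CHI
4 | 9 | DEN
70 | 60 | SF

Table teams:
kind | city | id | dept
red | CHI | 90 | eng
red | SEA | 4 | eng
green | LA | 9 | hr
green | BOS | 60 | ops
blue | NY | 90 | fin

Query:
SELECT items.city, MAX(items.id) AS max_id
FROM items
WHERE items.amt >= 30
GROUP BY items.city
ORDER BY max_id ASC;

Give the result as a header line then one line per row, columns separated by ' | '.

== RESULT ==
items.city | max_id
DEN | 5
CHI | 20
SF | 70

Derivation:
After WHERE (3 rows):
items.id | items.amt | items.city
5 | 30 | DEN
20 | 80 | CHI
70 | 60 | SF
After GROUP BY (3 rows):
items.city | max_id
DEN | 5
CHI | 20
SF | 70
After ORDER BY (3 rows):
items.city | max_id
DEN | 5
CHI | 20
SF | 70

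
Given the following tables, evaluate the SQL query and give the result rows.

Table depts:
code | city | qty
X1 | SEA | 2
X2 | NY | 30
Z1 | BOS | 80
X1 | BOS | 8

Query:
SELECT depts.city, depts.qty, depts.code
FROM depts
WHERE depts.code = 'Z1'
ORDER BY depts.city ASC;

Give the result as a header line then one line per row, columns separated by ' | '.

== RESULT ==
depts.city | depts.qty | depts.code
BOS | 80 | Z1

Derivation:
After WHERE (1 rows):
depts.code | depts.city | depts.qty
Z1 | BOS | 80
After SELECT (1 rows):
depts.city | depts.qty | depts.code
BOS | 80 | Z1
After ORDER BY (1 rows):
depts.city | depts.qty | depts.code
BOS | 80 | Z1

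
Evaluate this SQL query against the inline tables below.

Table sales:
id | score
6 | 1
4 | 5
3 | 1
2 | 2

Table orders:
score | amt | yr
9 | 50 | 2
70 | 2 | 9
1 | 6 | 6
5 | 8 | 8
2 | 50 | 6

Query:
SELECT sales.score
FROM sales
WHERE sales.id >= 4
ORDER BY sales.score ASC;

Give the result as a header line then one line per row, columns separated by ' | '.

After WHERE (2 rows):
sales.id | sales.score
6 | 1
4 | 5
After SELECT (2 rows):
sales.score
1
5
After ORDER BY (2 rows):
sales.score
1
5

== RESULT ==
sales.score
1
5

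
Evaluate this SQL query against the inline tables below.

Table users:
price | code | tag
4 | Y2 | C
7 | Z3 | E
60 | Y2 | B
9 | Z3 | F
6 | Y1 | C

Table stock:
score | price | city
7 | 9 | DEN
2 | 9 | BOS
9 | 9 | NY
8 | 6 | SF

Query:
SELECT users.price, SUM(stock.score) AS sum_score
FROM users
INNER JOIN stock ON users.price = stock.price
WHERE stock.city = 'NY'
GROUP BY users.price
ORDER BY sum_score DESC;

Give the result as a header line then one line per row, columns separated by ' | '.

After JOIN stock (4 rows):
users.price | users.code | users.tag | stock.score | stock.price | stock.city
9 | Z3 | F | 7 | 9 | DEN
9 | Z3 | F | 2 | 9 | BOS
9 | Z3 | F | 9 | 9 | NY
6 | Y1 | C | 8 | 6 | SF
After WHERE (1 rows):
users.price | users.code | users.tag | stock.score | stock.price | stock.city
9 | Z3 | F | 9 | 9 | NY
After GROUP BY (1 rows):
users.price | sum_score
9 | 9
After ORDER BY (1 rows):
users.price | sum_score
9 | 9

== RESULT ==
users.price | sum_score
9 | 9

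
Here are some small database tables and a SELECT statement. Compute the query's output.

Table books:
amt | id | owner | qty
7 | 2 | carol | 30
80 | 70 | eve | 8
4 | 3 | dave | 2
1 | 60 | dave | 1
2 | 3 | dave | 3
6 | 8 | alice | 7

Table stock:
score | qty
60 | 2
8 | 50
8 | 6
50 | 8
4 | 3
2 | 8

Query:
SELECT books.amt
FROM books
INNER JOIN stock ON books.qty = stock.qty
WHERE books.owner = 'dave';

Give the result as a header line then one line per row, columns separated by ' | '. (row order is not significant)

After JOIN stock (4 rows):
books.amt | books.id | books.owner | books.qty | stock.score | stock.qty
80 | 70 | eve | 8 | 50 | 8
80 | 70 | eve | 8 | 2 | 8
4 | 3 | dave | 2 | 60 | 2
2 | 3 | dave | 3 | 4 | 3
After WHERE (2 rows):
books.amt | books.id | books.owner | books.qty | stock.score | stock.qty
4 | 3 | dave | 2 | 60 | 2
2 | 3 | dave | 3 | 4 | 3
After SELECT (2 rows):
books.amt
4
2

== RESULT ==
books.amt
4
2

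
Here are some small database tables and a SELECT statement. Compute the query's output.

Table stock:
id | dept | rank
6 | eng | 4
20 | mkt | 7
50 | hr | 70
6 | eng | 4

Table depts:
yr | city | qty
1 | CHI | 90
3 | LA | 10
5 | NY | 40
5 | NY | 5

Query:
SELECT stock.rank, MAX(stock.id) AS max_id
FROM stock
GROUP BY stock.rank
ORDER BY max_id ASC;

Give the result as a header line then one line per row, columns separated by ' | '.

== RESULT ==
stock.rank | max_id
4 | 6
7 | 20
70 | 50

Derivation:
After GROUP BY (3 rows):
stock.rank | max_id
4 | 6
7 | 20
70 | 50
After ORDER BY (3 rows):
stock.rank | max_id
4 | 6
7 | 20
70 | 50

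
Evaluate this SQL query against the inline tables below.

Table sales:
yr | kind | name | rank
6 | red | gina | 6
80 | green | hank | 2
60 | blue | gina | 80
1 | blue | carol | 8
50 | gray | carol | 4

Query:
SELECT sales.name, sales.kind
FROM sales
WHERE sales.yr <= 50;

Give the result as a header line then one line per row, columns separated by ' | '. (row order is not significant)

After WHERE (3 rows):
sales.yr | sales.kind | sales.name | sales.rank
6 | red | gina | 6
1 | blue | carol | 8
50 | gray | carol | 4
After SELECT (3 rows):
sales.name | sales.kind
gina | red
carol | blue
carol | gray

== RESULT ==
sales.name | sales.kind
gina | red
carol | blue
carol | gray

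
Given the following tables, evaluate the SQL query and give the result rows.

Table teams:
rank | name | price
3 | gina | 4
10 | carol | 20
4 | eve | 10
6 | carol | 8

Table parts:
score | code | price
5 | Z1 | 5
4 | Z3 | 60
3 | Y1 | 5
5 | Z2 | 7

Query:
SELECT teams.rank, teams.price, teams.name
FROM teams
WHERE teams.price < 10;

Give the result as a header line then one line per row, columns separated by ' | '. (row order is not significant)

After WHERE (2 rows):
teams.rank | teams.name | teams.price
3 | gina | 4
6 | carol | 8
After SELECT (2 rows):
teams.rank | teams.price | teams.name
3 | 4 | gina
6 | 8 | carol

== RESULT ==
teams.rank | teams.price | teams.name
3 | 4 | gina
6 | 8 | carol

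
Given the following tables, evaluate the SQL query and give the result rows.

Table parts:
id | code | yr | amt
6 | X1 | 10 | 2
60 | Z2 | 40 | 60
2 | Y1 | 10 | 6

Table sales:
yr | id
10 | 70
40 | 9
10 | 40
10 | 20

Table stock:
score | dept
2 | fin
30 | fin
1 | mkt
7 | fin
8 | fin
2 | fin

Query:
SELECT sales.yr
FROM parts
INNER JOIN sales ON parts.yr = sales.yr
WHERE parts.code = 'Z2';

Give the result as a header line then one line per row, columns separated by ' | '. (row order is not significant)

After JOIN sales (7 rows):
parts.id | parts.code | parts.yr | parts.amt | sales.yr | sales.id
6 | X1 | 10 | 2 | 10 | 70
6 | X1 | 10 | 2 | 10 | 40
6 | X1 | 10 | 2 | 10 | 20
60 | Z2 | 40 | 60 | 40 | 9
2 | Y1 | 10 | 6 | 10 | 70
2 | Y1 | 10 | 6 | 10 | 40
2 | Y1 | 10 | 6 | 10 | 20
After WHERE (1 rows):
parts.id | parts.code | parts.yr | parts.amt | sales.yr | sales.id
60 | Z2 | 40 | 60 | 40 | 9
After SELECT (1 rows):
sales.yr
40

== RESULT ==
sales.yr
40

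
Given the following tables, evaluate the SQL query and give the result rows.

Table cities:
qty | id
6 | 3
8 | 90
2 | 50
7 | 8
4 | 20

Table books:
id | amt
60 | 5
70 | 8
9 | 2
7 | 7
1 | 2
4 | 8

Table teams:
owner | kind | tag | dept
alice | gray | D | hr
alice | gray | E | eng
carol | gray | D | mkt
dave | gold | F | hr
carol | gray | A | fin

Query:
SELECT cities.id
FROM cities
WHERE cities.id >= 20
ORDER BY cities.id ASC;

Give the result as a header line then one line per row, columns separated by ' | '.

After WHERE (3 rows):
cities.qty | cities.id
8 | 90
2 | 50
4 | 20
After SELECT (3 rows):
cities.id
90
50
20
After ORDER BY (3 rows):
cities.id
20
50
90

== RESULT ==
cities.id
20
50
90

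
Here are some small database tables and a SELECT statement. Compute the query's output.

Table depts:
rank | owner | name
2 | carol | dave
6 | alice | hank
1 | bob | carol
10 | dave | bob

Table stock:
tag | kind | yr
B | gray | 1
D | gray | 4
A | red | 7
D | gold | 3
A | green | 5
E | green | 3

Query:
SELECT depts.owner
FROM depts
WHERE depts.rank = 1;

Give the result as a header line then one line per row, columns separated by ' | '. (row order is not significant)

After WHERE (1 rows):
depts.rank | depts.owner | depts.name
1 | bob | carol
After SELECT (1 rows):
depts.owner
bob

== RESULT ==
depts.owner
bob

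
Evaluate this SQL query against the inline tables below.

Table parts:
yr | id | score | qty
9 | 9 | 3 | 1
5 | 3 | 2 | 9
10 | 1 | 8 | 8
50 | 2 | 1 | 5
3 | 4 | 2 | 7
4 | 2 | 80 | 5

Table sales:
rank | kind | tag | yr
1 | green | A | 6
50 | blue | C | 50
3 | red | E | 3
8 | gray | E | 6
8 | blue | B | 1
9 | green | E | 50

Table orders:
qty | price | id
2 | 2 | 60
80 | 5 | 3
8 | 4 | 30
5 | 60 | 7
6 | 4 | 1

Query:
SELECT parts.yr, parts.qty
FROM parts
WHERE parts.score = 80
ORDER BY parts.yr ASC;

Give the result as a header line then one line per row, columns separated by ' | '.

== RESULT ==
parts.yr | parts.qty
4 | 5

Derivation:
After WHERE (1 rows):
parts.yr | parts.id | parts.score | parts.qty
4 | 2 | 80 | 5
After SELECT (1 rows):
parts.yr | parts.qty
4 | 5
After ORDER BY (1 rows):
parts.yr | parts.qty
4 | 5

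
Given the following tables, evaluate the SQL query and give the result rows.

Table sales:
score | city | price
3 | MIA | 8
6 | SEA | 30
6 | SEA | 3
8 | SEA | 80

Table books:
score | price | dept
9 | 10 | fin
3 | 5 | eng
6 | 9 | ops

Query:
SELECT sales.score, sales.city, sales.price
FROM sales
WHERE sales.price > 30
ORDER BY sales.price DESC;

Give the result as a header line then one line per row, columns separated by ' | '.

== RESULT ==
sales.score | sales.city | sales.price
8 | SEA | 80

Derivation:
After WHERE (1 rows):
sales.score | sales.city | sales.price
8 | SEA | 80
After SELECT (1 rows):
sales.score | sales.city | sales.price
8 | SEA | 80
After ORDER BY (1 rows):
sales.score | sales.city | sales.price
8 | SEA | 80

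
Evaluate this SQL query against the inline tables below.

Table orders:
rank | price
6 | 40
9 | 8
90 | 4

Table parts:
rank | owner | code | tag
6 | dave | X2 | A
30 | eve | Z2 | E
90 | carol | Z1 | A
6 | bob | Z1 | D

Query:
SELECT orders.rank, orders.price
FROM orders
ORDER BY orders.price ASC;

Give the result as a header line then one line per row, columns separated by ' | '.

== RESULT ==
orders.rank | orders.price
90 | 4
9 | 8
6 | 40

Derivation:
After SELECT (3 rows):
orders.rank | orders.price
6 | 40
9 | 8
90 | 4
After ORDER BY (3 rows):
orders.rank | orders.price
90 | 4
9 | 8
6 | 40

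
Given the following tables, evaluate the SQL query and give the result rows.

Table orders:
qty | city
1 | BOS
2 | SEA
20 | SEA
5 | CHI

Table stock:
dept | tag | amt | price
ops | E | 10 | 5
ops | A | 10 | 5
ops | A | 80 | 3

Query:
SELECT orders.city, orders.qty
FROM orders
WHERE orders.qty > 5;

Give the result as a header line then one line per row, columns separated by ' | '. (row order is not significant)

After WHERE (1 rows):
orders.qty | orders.city
20 | SEA
After SELECT (1 rows):
orders.city | orders.qty
SEA | 20

== RESULT ==
orders.city | orders.qty
SEA | 20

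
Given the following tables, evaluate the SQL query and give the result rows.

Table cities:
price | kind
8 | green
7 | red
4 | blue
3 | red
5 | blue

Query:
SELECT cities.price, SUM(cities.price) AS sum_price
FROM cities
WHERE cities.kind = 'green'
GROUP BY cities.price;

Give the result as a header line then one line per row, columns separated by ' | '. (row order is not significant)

== RESULT ==
cities.price | sum_price
8 | 8

Derivation:
After WHERE (1 rows):
cities.price | cities.kind
8 | green
After GROUP BY (1 rows):
cities.price | sum_price
8 | 8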